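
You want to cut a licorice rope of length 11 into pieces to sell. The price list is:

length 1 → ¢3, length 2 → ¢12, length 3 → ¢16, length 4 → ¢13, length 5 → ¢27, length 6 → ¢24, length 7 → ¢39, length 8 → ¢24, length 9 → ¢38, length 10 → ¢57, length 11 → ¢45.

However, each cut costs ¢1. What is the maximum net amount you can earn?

61

Build r[k] bottom-up: r[k] = max over allowed piece i of (p[i] + r[k−i]) − 1 per cut.
r[1] = 3
r[2] = max(3+3-1, 12+0) = 12
r[3] = max(3+12-1, 12+3-1, 16+0) = 16
r[4] = max(3+16-1, 12+12-1, 16+3-1, 13+0) = 23
r[5] = max(3+23-1, 12+16-1, 16+12-1, 13+3-1, 27+0) = 27
r[6] = max(3+27-1, 12+23-1, 16+16-1, 13+12-1, 27+3-1, 24+0) = 34
r[7] = max(3+34-1, 12+27-1, 16+23-1, …, 24+3-1, 39+0) = 39
r[8] = max(3+39-1, 12+34-1, 16+27-1, …, 39+3-1, 24+0) = 45
r[9] = max(3+45-1, 12+39-1, 16+34-1, …, 24+3-1, 38+0) = 50
r[10] = max(3+50-1, 12+45-1, 16+39-1, …, 38+3-1, 57+0) = 57
r[11] = max(3+57-1, 12+50-1, 16+45-1, …, 57+3-1, 45+0) = 61
One optimal plan: pieces 7 + 2 + 2 (2 cuts) → ¢63 − ¢2 = ¢61.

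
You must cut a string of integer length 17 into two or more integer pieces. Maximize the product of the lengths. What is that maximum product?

Fill P[k] for k=2..17: at each k try every first piece i and multiply by the better of (k−i) uncut or P[k−i].
Small cases: P[2]=1, P[3]=2, P[4]=4, P[5]=6, P[6]=9, P[7]=12, P[8]=18, P[9]=27, P[10]=36, P[11]=54.
P[12] = 3*max(9,27) = 3*27 = 81
P[13] = 2*max(11,54) = 2*54 = 108
P[14] = 2*max(12,81) = 2*81 = 162
P[15] = 3*max(12,81) = 3*81 = 243
P[16] = 2*max(14,162) = 2*162 = 324
P[17] = 2*max(15,243) = 2*243 = 486
One optimal split: 3 + 3 + 3 + 3 + 3 + 2; product 3*3*3*3*3*2 = 486.

486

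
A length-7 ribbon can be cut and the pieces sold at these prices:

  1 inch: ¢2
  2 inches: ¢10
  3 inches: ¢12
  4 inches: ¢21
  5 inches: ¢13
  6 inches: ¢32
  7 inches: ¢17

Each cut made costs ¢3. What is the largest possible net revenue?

31

Consider every possible first cut. net[k] is the best of p[i]+net[k−i] over all sellable i≤k, charging 3 whenever i<k.
net[1] = 2
net[2] = max(2+2-3, 10+0) = 10
net[3] = max(2+10-3, 10+2-3, 12+0) = 12
net[4] = max(2+12-3, 10+10-3, 12+2-3, 21+0) = 21
net[5] = max(2+21-3, 10+12-3, 12+10-3, 21+2-3, 13+0) = 20
net[6] = max(2+20-3, 10+21-3, 12+12-3, 21+10-3, 13+2-3, 32+0) = 32
net[7] = max(2+32-3, 10+20-3, 12+21-3, …, 32+2-3, 17+0) = 31
One optimal plan: pieces 6 + 1 (1 cut) → ¢34 − ¢3 = ¢31.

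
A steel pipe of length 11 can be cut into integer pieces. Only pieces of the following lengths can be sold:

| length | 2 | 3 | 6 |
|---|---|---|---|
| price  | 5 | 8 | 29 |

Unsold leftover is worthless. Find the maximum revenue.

42

Let f[k] be the best obtainable value from length k. For each k, try every first piece i and keep the best of price[i] + f[k−i].
f[1] = 0
f[2] = 5
f[3] = max(5+0, 8+0) = 8
f[4] = max(5+5, 8+0) = 10
f[5] = max(5+8, 8+5) = 13
f[6] = max(5+10, 8+8, 29+0) = 29
f[7] = max(5+13, 8+10, 29+0) = 29
f[8] = max(5+29, 8+13, 29+5) = 34
f[9] = max(5+29, 8+29, 29+8) = 37
f[10] = max(5+34, 8+29, 29+10) = 39
f[11] = max(5+37, 8+34, 29+13) = 42
One optimal cutting: 6 + 3 + 2 → $42.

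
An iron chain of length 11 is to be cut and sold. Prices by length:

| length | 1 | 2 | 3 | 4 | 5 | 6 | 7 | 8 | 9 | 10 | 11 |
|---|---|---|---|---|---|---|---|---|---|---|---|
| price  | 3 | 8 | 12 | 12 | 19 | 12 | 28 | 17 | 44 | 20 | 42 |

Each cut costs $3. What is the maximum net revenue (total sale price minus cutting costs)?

49

Let net[k] be the best obtainable value from length k. For each k, try every first piece i and keep the best of price[i] + net[k−i] minus the 3 cut fee when i<k.
net[1] = 3
net[2] = 8
net[3] = 12
net[4] = 13  (first piece 2, then net[2]=8)
net[5] = 19
net[6] = 21  (first piece 3, then net[3]=12)
net[7] = 28
net[8] = 28  (first piece 1, then net[7]=28)
net[9] = 44
net[10] = 44  (first piece 1, then net[9]=44)
net[11] = 49  (first piece 2, then net[9]=44)
One optimal plan: pieces 9 + 2 (1 cut) → $52 − $3 = $49.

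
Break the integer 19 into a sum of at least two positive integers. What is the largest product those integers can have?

Let prod[k] be the best product for length k (with at least one cut). For each first piece i, the rest contributes max(k−i, prod[k−i]).
prod[2] = 1*max(1,0) = 1*1 = 1
prod[3] = 1*max(2,1) = 1*2 = 2
prod[4] = 2*max(2,1) = 2*2 = 4
prod[5] = 2*max(3,2) = 2*3 = 6
prod[6] = 3*max(3,2) = 3*3 = 9
prod[7] = 2*max(5,6) = 2*6 = 12
prod[8] = 2*max(6,9) = 2*9 = 18
prod[9] = 3*max(6,9) = 3*9 = 27
prod[10] = 2*max(8,18) = 2*18 = 36
prod[11] = 2*max(9,27) = 2*27 = 54
prod[12] = 3*max(9,27) = 3*27 = 81
prod[13] = 2*max(11,54) = 2*54 = 108
prod[14] = 2*max(12,81) = 2*81 = 162
prod[15] = 3*max(12,81) = 3*81 = 243
prod[16] = 2*max(14,162) = 2*162 = 324
prod[17] = 2*max(15,243) = 2*243 = 486
prod[18] = 3*max(15,243) = 3*243 = 729
prod[19] = 2*max(17,486) = 2*486 = 972
One optimal split: 3 + 3 + 3 + 3 + 3 + 2 + 2; product 3*3*3*3*3*2*2 = 972.

972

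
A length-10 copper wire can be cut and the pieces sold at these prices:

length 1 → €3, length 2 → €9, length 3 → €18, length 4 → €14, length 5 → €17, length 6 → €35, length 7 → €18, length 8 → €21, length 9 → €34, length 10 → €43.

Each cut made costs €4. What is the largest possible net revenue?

48

Build v[k] bottom-up: v[k] = max over allowed piece i of (p[i] + v[k−i]) − 4 per cut.
v[1] = 3
v[2] = max(3+3-4, 9+0) = 9
v[3] = max(3+9-4, 9+3-4, 18+0) = 18
v[4] = max(3+18-4, 9+9-4, 18+3-4, 14+0) = 17
v[5] = max(3+17-4, 9+18-4, 18+9-4, 14+3-4, 17+0) = 23
v[6] = max(3+23-4, 9+17-4, 18+18-4, 14+9-4, 17+3-4, 35+0) = 35
v[7] = max(3+35-4, 9+23-4, 18+17-4, …, 35+3-4, 18+0) = 34
v[8] = max(3+34-4, 9+35-4, 18+23-4, …, 18+3-4, 21+0) = 40
v[9] = max(3+40-4, 9+34-4, 18+35-4, …, 21+3-4, 34+0) = 49
v[10] = max(3+49-4, 9+40-4, 18+34-4, …, 34+3-4, 43+0) = 48
One optimal plan: pieces 6 + 3 + 1 (2 cuts) → €56 − €8 = €48.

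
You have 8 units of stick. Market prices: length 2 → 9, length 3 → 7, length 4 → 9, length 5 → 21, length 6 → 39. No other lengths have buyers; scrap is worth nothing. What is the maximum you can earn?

48

Consider every possible first cut. f[k] is the best of p[i]+f[k−i] over all sellable i≤k.
f[1] = 0
f[2] = 9
f[3] = max(9+0, 7+0) = 9
f[4] = max(9+9, 7+0, 9+0) = 18
f[5] = max(9+9, 7+9, 9+0, 21+0) = 21
f[6] = max(9+18, 7+9, 9+9, 21+0, 39+0) = 39
f[7] = max(9+21, 7+18, 9+9, 21+9, 39+0) = 39
f[8] = max(9+39, 7+21, 9+18, 21+9, 39+9) = 48
One optimal cutting: 6 + 2 → 48.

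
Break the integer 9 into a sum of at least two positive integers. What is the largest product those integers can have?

27

Let prod[k] be the best product for length k (with at least one cut). For each first piece i, the rest contributes max(k−i, prod[k−i]).
Small cases: prod[2]=1, prod[3]=2, prod[4]=4.
prod[5] = 2·max(3,2) = 2·3 = 6
prod[6] = 3·max(3,2) = 3·3 = 9
prod[7] = 2·max(5,6) = 2·6 = 12
prod[8] = 2·max(6,9) = 2·9 = 18
prod[9] = 3·max(6,9) = 3·9 = 27
One optimal split: 3 + 3 + 3; product 3·3·3 = 27.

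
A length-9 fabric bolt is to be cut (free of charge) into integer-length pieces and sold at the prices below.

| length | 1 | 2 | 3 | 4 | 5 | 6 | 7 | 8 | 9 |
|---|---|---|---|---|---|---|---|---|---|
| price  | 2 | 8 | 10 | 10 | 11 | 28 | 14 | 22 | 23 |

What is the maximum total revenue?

Consider every possible first cut. v[k] is the best of p[i]+v[k−i] over all sellable i≤k.
v[1] = 2
v[2] = max(2+2, 8+0) = 8
v[3] = max(2+8, 8+2, 10+0) = 10
v[4] = max(2+10, 8+8, 10+2, 10+0) = 16
v[5] = max(2+16, 8+10, 10+8, 10+2, 11+0) = 18
v[6] = max(2+18, 8+16, 10+10, 10+8, 11+2, 28+0) = 28
v[7] = max(2+28, 8+18, 10+16, …, 28+2, 14+0) = 30
v[8] = max(2+30, 8+28, 10+18, …, 14+2, 22+0) = 36
v[9] = max(2+36, 8+30, 10+28, …, 22+2, 23+0) = 38
One optimal cutting: 6 + 2 + 1 → $28 + $8 + $2 = $38.

38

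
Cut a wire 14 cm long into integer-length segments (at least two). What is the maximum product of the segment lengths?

Let f[k] be the best product for length k (with at least one cut). For each first piece i, the rest contributes max(k−i, f[k−i]).
f[2] = 1*max(1,0) = 1*1 = 1
f[3] = 1*max(2,1) = 1*2 = 2
f[4] = 2*max(2,1) = 2*2 = 4
f[5] = 2*max(3,2) = 2*3 = 6
f[6] = 3*max(3,2) = 3*3 = 9
f[7] = 2*max(5,6) = 2*6 = 12
f[8] = 2*max(6,9) = 2*9 = 18
f[9] = 3*max(6,9) = 3*9 = 27
f[10] = 2*max(8,18) = 2*18 = 36
f[11] = 2*max(9,27) = 2*27 = 54
f[12] = 3*max(9,27) = 3*27 = 81
f[13] = 2*max(11,54) = 2*54 = 108
f[14] = 2*max(12,81) = 2*81 = 162
One optimal split: 3 + 3 + 3 + 3 + 2; product 3*3*3*3*2 = 162.

162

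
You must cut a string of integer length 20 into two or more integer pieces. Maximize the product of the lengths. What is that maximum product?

Fill g[k] for k=2..20: at each k try every first piece i and multiply by the better of (k−i) uncut or g[k−i].
Small cases: g[2]=1, g[3]=2, g[4]=4, g[5]=6, g[6]=9, g[7]=12, g[8]=18, g[9]=27, g[10]=36, g[11]=54, g[12]=81.
g[13] = 2·max(11,54) = 2·54 = 108
g[14] = 2·max(12,81) = 2·81 = 162
g[15] = 3·max(12,81) = 3·81 = 243
g[16] = 2·max(14,162) = 2·162 = 324
g[17] = 2·max(15,243) = 2·243 = 486
g[18] = 3·max(15,243) = 3·243 = 729
g[19] = 2·max(17,486) = 2·486 = 972
g[20] = 2·max(18,729) = 2·729 = 1458
One optimal split: 3 + 3 + 3 + 3 + 3 + 3 + 2; product 3·3·3·3·3·3·2 = 1458.

1458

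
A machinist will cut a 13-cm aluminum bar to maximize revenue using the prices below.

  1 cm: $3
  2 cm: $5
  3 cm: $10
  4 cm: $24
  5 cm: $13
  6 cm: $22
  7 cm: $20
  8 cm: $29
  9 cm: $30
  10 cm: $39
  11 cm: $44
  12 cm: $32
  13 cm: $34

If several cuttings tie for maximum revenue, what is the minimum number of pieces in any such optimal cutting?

Let r[k] be the best obtainable value from length k. For each k, try every first piece i and keep the best of price[i] + r[k−i].
r[1] = 3
r[2] = 6  (first piece 1, then r[1]=3)
r[3] = 10
r[4] = 24
r[5] = 27  (first piece 1, then r[4]=24)
r[6] = 30  (first piece 1, then r[5]=27)
r[7] = 34  (first piece 3, then r[4]=24)
r[8] = 48  (first piece 4, then r[4]=24)
r[9] = 51  (first piece 1, then r[8]=48)
r[10] = 54  (first piece 1, then r[9]=51)
r[11] = 58  (first piece 3, then r[8]=48)
r[12] = 72  (first piece 4, then r[8]=48)
r[13] = 75  (first piece 1, then r[12]=72)
Maximum revenue is $75.
Now minimize piece count subject to staying optimal: for each k, pieces[k] = 1 + min over i with p[i]+r[k−i]=r[k] of pieces[k−i].
pieces[10] = 4
pieces[11] = 3
pieces[12] = 3
pieces[13] = 4

4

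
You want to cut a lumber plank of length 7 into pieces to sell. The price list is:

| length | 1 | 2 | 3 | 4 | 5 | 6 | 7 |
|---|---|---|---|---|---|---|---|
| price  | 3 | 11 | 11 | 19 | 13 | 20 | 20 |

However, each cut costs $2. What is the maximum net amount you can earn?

Let v[k] be the best obtainable value from length k. For each k, try every first piece i and keep the best of price[i] + v[k−i] minus the 2 cut fee when i<k.
v[1] = 3
v[2] = 11
v[3] = 12  (first piece 1, then v[2]=11)
v[4] = 20  (first piece 2, then v[2]=11)
v[5] = 21  (first piece 1, then v[4]=20)
v[6] = 29  (first piece 2, then v[4]=20)
v[7] = 30  (first piece 1, then v[6]=29)
One optimal plan: pieces 2 + 2 + 2 + 1 (3 cuts) → $36 − $6 = $30.

30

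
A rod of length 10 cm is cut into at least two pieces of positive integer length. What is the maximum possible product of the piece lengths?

Define f[k] = max over 1≤i<k of i · max(k−i, f[k−i]); the inner max lets the remainder stay uncut if that's better.
f[2] = 1×max(1,0) = 1×1 = 1
f[3] = max(1×2, 2×1) = 2
f[4] = max(1×3, 2×2, 3×1) = 4
f[5] = max(1×4, 2×3, 3×2, 4×1) = 6
f[6] = max(1×6, 2×4, 3×3, 4×2, 5×1) = 9
f[7] = max(1×9, 2×6, 3×4, 4×3, 5×2, 6×1) = 12
f[8] = max(1×12, 2×9, 3×6, …, 6×2, 7×1) = 18
f[9] = max(1×18, 2×12, 3×9, …, 7×2, 8×1) = 27
f[10] = max(1×27, 2×18, 3×12, …, 8×2, 9×1) = 36
One optimal split: 3 + 3 + 2 + 2; product 3×3×2×2 = 36.

36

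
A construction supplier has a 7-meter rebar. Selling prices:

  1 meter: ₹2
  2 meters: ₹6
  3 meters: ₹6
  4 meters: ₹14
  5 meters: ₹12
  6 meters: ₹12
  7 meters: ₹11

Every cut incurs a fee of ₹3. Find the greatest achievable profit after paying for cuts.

17

Build r[k] bottom-up: r[k] = max over allowed piece i of (p[i] + r[k−i]) − 3 per cut.
r[1] = 2
r[2] = max(2+2-3, 6+0) = 6
r[3] = max(2+6-3, 6+2-3, 6+0) = 6
r[4] = max(2+6-3, 6+6-3, 6+2-3, 14+0) = 14
r[5] = max(2+14-3, 6+6-3, 6+6-3, 14+2-3, 12+0) = 13
r[6] = max(2+13-3, 6+14-3, 6+6-3, 14+6-3, 12+2-3, 12+0) = 17
r[7] = max(2+17-3, 6+13-3, 6+14-3, …, 12+2-3, 11+0) = 17
One optimal plan: pieces 4 + 3 (1 cut) → ₹20 − ₹3 = ₹17.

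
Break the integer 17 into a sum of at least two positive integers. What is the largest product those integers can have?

486

Let f[k] be the best product for length k (with at least one cut). For each first piece i, the rest contributes max(k−i, f[k−i]).
f[2] = 1×max(1,0) = 1×1 = 1
f[3] = 1×max(2,1) = 1×2 = 2
f[4] = 2×max(2,1) = 2×2 = 4
f[5] = 2×max(3,2) = 2×3 = 6
f[6] = 3×max(3,2) = 3×3 = 9
f[7] = 2×max(5,6) = 2×6 = 12
f[8] = 2×max(6,9) = 2×9 = 18
f[9] = 3×max(6,9) = 3×9 = 27
f[10] = 2×max(8,18) = 2×18 = 36
f[11] = 2×max(9,27) = 2×27 = 54
f[12] = 3×max(9,27) = 3×27 = 81
f[13] = 2×max(11,54) = 2×54 = 108
f[14] = 2×max(12,81) = 2×81 = 162
f[15] = 3×max(12,81) = 3×81 = 243
f[16] = 2×max(14,162) = 2×162 = 324
f[17] = 2×max(15,243) = 2×243 = 486
One optimal split: 3 + 3 + 3 + 3 + 3 + 2; product 3×3×3×3×3×2 = 486.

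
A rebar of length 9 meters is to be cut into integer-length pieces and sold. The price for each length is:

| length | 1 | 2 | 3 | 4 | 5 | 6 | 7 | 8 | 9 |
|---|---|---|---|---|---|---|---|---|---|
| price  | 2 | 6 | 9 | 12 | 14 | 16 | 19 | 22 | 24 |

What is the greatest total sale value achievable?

27

Consider every possible first cut. best[k] is the best of p[i]+best[k−i] over all sellable i≤k.
best[1] = 2
best[2] = 6
best[3] = 9
best[4] = 12  (first piece 2, then best[2]=6)
best[5] = 15  (first piece 2, then best[3]=9)
best[6] = 18  (first piece 2, then best[4]=12)
best[7] = 21  (first piece 2, then best[5]=15)
best[8] = 24  (first piece 2, then best[6]=18)
best[9] = 27  (first piece 2, then best[7]=21)
One optimal cutting: 3 + 2 + 2 + 2 → ₹9 + ₹6 + ₹6 + ₹6 = ₹27.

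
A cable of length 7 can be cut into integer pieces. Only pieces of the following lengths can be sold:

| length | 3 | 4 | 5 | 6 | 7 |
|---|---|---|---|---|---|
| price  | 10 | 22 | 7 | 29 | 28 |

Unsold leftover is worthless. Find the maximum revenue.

32

Build f[k] bottom-up: f[k] = max over allowed piece i of (p[i] + f[k−i]).
f[1] = 0
f[2] = 0
f[3] = 10
f[4] = 22
f[5] = 22
f[6] = 29
f[7] = 32  (first piece 3, then f[4]=22)
One optimal cutting: 4 + 3 → €32.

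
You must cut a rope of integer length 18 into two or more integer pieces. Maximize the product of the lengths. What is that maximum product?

729

Let m[k] be the best product for length k (with at least one cut). For each first piece i, the rest contributes max(k−i, m[k−i]).
m[2] = 1·max(1,0) = 1·1 = 1
m[3] = max(1·2, 2·1) = 2
m[4] = max(1·3, 2·2, 3·1) = 4
m[5] = max(1·4, 2·3, 3·2, 4·1) = 6
m[6] = max(1·6, 2·4, 3·3, 4·2, 5·1) = 9
m[7] = max(1·9, 2·6, 3·4, 4·3, 5·2, 6·1) = 12
m[8] = max(1·12, 2·9, 3·6, …, 6·2, 7·1) = 18
m[9] = max(1·18, 2·12, 3·9, …, 7·2, 8·1) = 27
m[10] = max(1·27, 2·18, 3·12, …, 8·2, 9·1) = 36
m[11] = max(1·36, 2·27, 3·18, …, 9·2, 10·1) = 54
m[12] = max(1·54, 2·36, 3·27, …, 10·2, 11·1) = 81
m[13] = max(1·81, 2·54, 3·36, …, 11·2, 12·1) = 108
m[14] = max(1·108, 2·81, 3·54, …, 12·2, 13·1) = 162
m[15] = max(1·162, 2·108, 3·81, …, 13·2, 14·1) = 243
m[16] = max(1·243, 2·162, 3·108, …, 14·2, 15·1) = 324
m[17] = max(1·324, 2·243, 3·162, …, 15·2, 16·1) = 486
m[18] = max(1·486, 2·324, 3·243, …, 16·2, 17·1) = 729
One optimal split: 3 + 3 + 3 + 3 + 3 + 3; product 3·3·3·3·3·3 = 729.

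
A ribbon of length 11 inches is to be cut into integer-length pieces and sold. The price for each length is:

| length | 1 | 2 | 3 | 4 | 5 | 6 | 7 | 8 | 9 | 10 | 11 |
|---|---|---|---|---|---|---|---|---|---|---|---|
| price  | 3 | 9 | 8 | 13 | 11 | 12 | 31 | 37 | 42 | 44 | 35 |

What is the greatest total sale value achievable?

Build v[k] bottom-up: v[k] = max over allowed piece i of (p[i] + v[k−i]).
v[1] = 3
v[2] = 9
v[3] = 12  (first piece 1, then v[2]=9)
v[4] = 18  (first piece 2, then v[2]=9)
v[5] = 21  (first piece 1, then v[4]=18)
v[6] = 27  (first piece 2, then v[4]=18)
v[7] = 31
v[8] = 37
v[9] = 42
v[10] = 46  (first piece 2, then v[8]=37)
v[11] = 51  (first piece 2, then v[9]=42)
One optimal cutting: 9 + 2 → ¢42 + ¢9 = ¢51.

51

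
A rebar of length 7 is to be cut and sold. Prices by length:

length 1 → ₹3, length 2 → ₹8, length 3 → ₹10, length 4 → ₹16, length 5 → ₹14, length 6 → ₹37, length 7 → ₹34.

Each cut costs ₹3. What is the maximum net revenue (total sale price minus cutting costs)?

37

Build net[k] bottom-up: net[k] = max over allowed piece i of (p[i] + net[k−i]) − 3 per cut.
net[1] = 3
net[2] = max(3+3-3, 8+0) = 8
net[3] = max(3+8-3, 8+3-3, 10+0) = 10
net[4] = max(3+10-3, 8+8-3, 10+3-3, 16+0) = 16
net[5] = max(3+16-3, 8+10-3, 10+8-3, 16+3-3, 14+0) = 16
net[6] = max(3+16-3, 8+16-3, 10+10-3, 16+8-3, 14+3-3, 37+0) = 37
net[7] = max(3+37-3, 8+16-3, 10+16-3, …, 37+3-3, 34+0) = 37
One optimal plan: pieces 6 + 1 (1 cut) → ₹40 − ₹3 = ₹37.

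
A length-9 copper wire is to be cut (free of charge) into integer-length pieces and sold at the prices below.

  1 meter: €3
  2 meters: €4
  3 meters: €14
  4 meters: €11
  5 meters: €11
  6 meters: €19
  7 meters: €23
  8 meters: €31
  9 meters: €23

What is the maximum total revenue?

42

Consider every possible first cut. v[k] is the best of p[i]+v[k−i] over all sellable i≤k.
v[1] = 3
v[2] = max(3+3, 4+0) = 6
v[3] = max(3+6, 4+3, 14+0) = 14
v[4] = max(3+14, 4+6, 14+3, 11+0) = 17
v[5] = max(3+17, 4+14, 14+6, 11+3, 11+0) = 20
v[6] = max(3+20, 4+17, 14+14, 11+6, 11+3, 19+0) = 28
v[7] = max(3+28, 4+20, 14+17, …, 19+3, 23+0) = 31
v[8] = max(3+31, 4+28, 14+20, …, 23+3, 31+0) = 34
v[9] = max(3+34, 4+31, 14+28, …, 31+3, 23+0) = 42
One optimal cutting: 3 + 3 + 3 → €14 + €14 + €14 = €42.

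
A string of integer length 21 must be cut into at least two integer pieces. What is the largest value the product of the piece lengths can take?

2187

Let m[k] be the best product for length k (with at least one cut). For each first piece i, the rest contributes max(k−i, m[k−i]).
Small cases: m[2]=1, m[3]=2, m[4]=4, m[5]=6, m[6]=9, m[7]=12, m[8]=18, m[9]=27, m[10]=36, m[11]=54, m[12]=81, m[13]=108, m[14]=162, m[15]=243.
m[16] = max(1×243, 2×162, 3×108, …, 14×2, 15×1) = 324
m[17] = max(1×324, 2×243, 3×162, …, 15×2, 16×1) = 486
m[18] = max(1×486, 2×324, 3×243, …, 16×2, 17×1) = 729
m[19] = max(1×729, 2×486, 3×324, …, 17×2, 18×1) = 972
m[20] = max(1×972, 2×729, 3×486, …, 18×2, 19×1) = 1458
m[21] = max(1×1458, 2×972, 3×729, …, 19×2, 20×1) = 2187
One optimal split: 3 + 3 + 3 + 3 + 3 + 3 + 3; product 3×3×3×3×3×3×3 = 2187.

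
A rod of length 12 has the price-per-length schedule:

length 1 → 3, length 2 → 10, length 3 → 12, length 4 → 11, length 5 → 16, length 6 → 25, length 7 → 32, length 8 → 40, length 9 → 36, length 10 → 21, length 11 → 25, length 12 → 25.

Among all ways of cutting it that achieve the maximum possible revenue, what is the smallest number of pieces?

Let r[k] be the best obtainable value from length k. For each k, try every first piece i and keep the best of price[i] + r[k−i].
r[1] = 3
r[2] = 10
r[3] = 13  (first piece 1, then r[2]=10)
r[4] = 20  (first piece 2, then r[2]=10)
r[5] = 23  (first piece 1, then r[4]=20)
r[6] = 30  (first piece 2, then r[4]=20)
r[7] = 33  (first piece 1, then r[6]=30)
r[8] = 40  (first piece 2, then r[6]=30)
r[9] = 43  (first piece 1, then r[8]=40)
r[10] = 50  (first piece 2, then r[8]=40)
r[11] = 53  (first piece 1, then r[10]=50)
r[12] = 60  (first piece 2, then r[10]=50)
Maximum revenue is 60.
Now minimize piece count subject to staying optimal: for each k, pieces[k] = 1 + min over i with p[i]+r[k−i]=r[k] of pieces[k−i].
pieces[9] = 2
pieces[10] = 2
pieces[11] = 3
pieces[12] = 3

3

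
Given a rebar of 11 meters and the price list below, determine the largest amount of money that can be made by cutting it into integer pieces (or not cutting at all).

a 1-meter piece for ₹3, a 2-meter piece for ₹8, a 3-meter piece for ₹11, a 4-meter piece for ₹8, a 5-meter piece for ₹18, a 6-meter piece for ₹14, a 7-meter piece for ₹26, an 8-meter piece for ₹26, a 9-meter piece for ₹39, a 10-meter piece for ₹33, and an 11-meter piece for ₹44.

Let best[k] be the best obtainable value from length k. For each k, try every first piece i and keep the best of price[i] + best[k−i].
best[1] = 3
best[2] = 8
best[3] = 11  (first piece 1, then best[2]=8)
best[4] = 16  (first piece 2, then best[2]=8)
best[5] = 19  (first piece 1, then best[4]=16)
best[6] = 24  (first piece 2, then best[4]=16)
best[7] = 27  (first piece 1, then best[6]=24)
best[8] = 32  (first piece 2, then best[6]=24)
best[9] = 39
best[10] = 42  (first piece 1, then best[9]=39)
best[11] = 47  (first piece 2, then best[9]=39)
One optimal cutting: 9 + 2 → ₹39 + ₹8 = ₹47.

47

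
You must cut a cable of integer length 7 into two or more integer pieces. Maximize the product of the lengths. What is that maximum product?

12

Fill g[k] for k=2..7: at each k try every first piece i and multiply by the better of (k−i) uncut or g[k−i].
g[2] = 1*max(1,0) = 1*1 = 1
g[3] = max(1*2, 2*1) = 2
g[4] = max(1*3, 2*2, 3*1) = 4
g[5] = max(1*4, 2*3, 3*2, 4*1) = 6
g[6] = max(1*6, 2*4, 3*3, 4*2, 5*1) = 9
g[7] = max(1*9, 2*6, 3*4, 4*3, 5*2, 6*1) = 12
One optimal split: 3 + 2 + 2; product 3*2*2 = 12.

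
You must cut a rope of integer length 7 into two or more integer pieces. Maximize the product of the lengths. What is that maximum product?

12

Define f[k] = max over 1≤i<k of i · max(k−i, f[k−i]); the inner max lets the remainder stay uncut if that's better.
f[2] = 1×max(1,0) = 1×1 = 1
f[3] = max(1×2, 2×1) = 2
f[4] = max(1×3, 2×2, 3×1) = 4
f[5] = max(1×4, 2×3, 3×2, 4×1) = 6
f[6] = max(1×6, 2×4, 3×3, 4×2, 5×1) = 9
f[7] = max(1×9, 2×6, 3×4, 4×3, 5×2, 6×1) = 12
One optimal split: 3 + 2 + 2; product 3×2×2 = 12.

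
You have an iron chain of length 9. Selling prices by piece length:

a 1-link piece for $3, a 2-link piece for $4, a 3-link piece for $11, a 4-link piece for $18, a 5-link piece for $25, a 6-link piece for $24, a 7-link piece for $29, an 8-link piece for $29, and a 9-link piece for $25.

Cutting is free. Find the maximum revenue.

43

Build R[k] bottom-up: R[k] = max over allowed piece i of (p[i] + R[k−i]).
R[1] = 3
R[2] = 6  (first piece 1, then R[1]=3)
R[3] = 11
R[4] = 18
R[5] = 25
R[6] = 28  (first piece 1, then R[5]=25)
R[7] = 31  (first piece 1, then R[6]=28)
R[8] = 36  (first piece 3, then R[5]=25)
R[9] = 43  (first piece 4, then R[5]=25)
One optimal cutting: 5 + 4 → $25 + $18 = $43.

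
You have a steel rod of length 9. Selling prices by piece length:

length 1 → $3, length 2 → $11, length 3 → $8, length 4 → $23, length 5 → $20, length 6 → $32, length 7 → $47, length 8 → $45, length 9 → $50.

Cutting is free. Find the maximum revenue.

Build R[k] bottom-up: R[k] = max over allowed piece i of (p[i] + R[k−i]).
R[1] = 3
R[2] = 11
R[3] = 14  (first piece 1, then R[2]=11)
R[4] = 23
R[5] = 26  (first piece 1, then R[4]=23)
R[6] = 34  (first piece 2, then R[4]=23)
R[7] = 47
R[8] = 50  (first piece 1, then R[7]=47)
R[9] = 58  (first piece 2, then R[7]=47)
One optimal cutting: 7 + 2 → $47 + $11 = $58.

58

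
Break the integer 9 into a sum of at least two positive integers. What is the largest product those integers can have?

Define prod[k] = max over 1≤i<k of i · max(k−i, prod[k−i]); the inner max lets the remainder stay uncut if that's better.
prod[2] = 1×max(1,0) = 1×1 = 1
prod[3] = 1×max(2,1) = 1×2 = 2
prod[4] = 2×max(2,1) = 2×2 = 4
prod[5] = 2×max(3,2) = 2×3 = 6
prod[6] = 3×max(3,2) = 3×3 = 9
prod[7] = 2×max(5,6) = 2×6 = 12
prod[8] = 2×max(6,9) = 2×9 = 18
prod[9] = 3×max(6,9) = 3×9 = 27
One optimal split: 3 + 3 + 3; product 3×3×3 = 27.

27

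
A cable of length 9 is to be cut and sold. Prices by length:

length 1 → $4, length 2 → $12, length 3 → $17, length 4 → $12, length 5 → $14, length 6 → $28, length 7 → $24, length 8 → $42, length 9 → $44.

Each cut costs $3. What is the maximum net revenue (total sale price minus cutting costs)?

Let net[k] be the best obtainable value from length k. For each k, try every first piece i and keep the best of price[i] + net[k−i] minus the 3 cut fee when i<k.
net[1] = 4
net[2] = max(4+4-3, 12+0) = 12
net[3] = max(4+12-3, 12+4-3, 17+0) = 17
net[4] = max(4+17-3, 12+12-3, 17+4-3, 12+0) = 21
net[5] = max(4+21-3, 12+17-3, 17+12-3, 12+4-3, 14+0) = 26
net[6] = max(4+26-3, 12+21-3, 17+17-3, 12+12-3, 14+4-3, 28+0) = 31
net[7] = max(4+31-3, 12+26-3, 17+21-3, …, 28+4-3, 24+0) = 35
net[8] = max(4+35-3, 12+31-3, 17+26-3, …, 24+4-3, 42+0) = 42
net[9] = max(4+42-3, 12+35-3, 17+31-3, …, 42+4-3, 44+0) = 45
One optimal plan: pieces 3 + 3 + 3 (2 cuts) → $51 − $6 = $45.

45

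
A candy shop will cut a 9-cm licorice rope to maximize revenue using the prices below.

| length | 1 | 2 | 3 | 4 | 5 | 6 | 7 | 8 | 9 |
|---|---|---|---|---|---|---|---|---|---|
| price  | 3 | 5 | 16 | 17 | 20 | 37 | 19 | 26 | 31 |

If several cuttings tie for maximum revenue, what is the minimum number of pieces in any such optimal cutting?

Build r[k] bottom-up: r[k] = max over allowed piece i of (p[i] + r[k−i]).
r[1] = 3
r[2] = 6  (first piece 1, then r[1]=3)
r[3] = 16
r[4] = 19  (first piece 1, then r[3]=16)
r[5] = 22  (first piece 1, then r[4]=19)
r[6] = 37
r[7] = 40  (first piece 1, then r[6]=37)
r[8] = 43  (first piece 1, then r[7]=40)
r[9] = 53  (first piece 3, then r[6]=37)
Maximum revenue is ¢53.
Now minimize piece count subject to staying optimal: for each k, pieces[k] = 1 + min over i with p[i]+r[k−i]=r[k] of pieces[k−i].
pieces[6] = 1
pieces[7] = 2
pieces[8] = 3
pieces[9] = 2

2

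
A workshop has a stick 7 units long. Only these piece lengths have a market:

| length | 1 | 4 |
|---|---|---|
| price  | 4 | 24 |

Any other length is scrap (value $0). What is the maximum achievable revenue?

36

Consider every possible first cut. r[k] is the best of p[i]+r[k−i] over all sellable i≤k.
r[1] = 4
r[2] = 8  (first piece 1, then r[1]=4)
r[3] = 12  (first piece 1, then r[2]=8)
r[4] = 24
r[5] = 28  (first piece 1, then r[4]=24)
r[6] = 32  (first piece 1, then r[5]=28)
r[7] = 36  (first piece 1, then r[6]=32)
One optimal cutting: 4 + 1 + 1 + 1 → $36.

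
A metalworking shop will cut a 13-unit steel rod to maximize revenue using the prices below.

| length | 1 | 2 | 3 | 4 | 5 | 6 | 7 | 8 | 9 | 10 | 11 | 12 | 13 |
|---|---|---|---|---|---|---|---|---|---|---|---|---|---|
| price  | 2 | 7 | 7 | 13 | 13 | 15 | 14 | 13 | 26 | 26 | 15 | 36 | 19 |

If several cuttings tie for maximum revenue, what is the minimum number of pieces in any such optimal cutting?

Let r[k] be the best obtainable value from length k. For each k, try every first piece i and keep the best of price[i] + r[k−i].
r[1] = 2
r[2] = max(2+2, 7+0) = 7
r[3] = max(2+7, 7+2, 7+0) = 9
r[4] = max(2+9, 7+7, 7+2, 13+0) = 14
r[5] = max(2+14, 7+9, 7+7, 13+2, 13+0) = 16
r[6] = max(2+16, 7+14, 7+9, 13+7, 13+2, 15+0) = 21
r[7] = max(2+21, 7+16, 7+14, …, 15+2, 14+0) = 23
r[8] = max(2+23, 7+21, 7+16, …, 14+2, 13+0) = 28
r[9] = max(2+28, 7+23, 7+21, …, 13+2, 26+0) = 30
r[10] = max(2+30, 7+28, 7+23, …, 26+2, 26+0) = 35
r[11] = max(2+35, 7+30, 7+28, …, 26+2, 15+0) = 37
r[12] = max(2+37, 7+35, 7+30, …, 15+2, 36+0) = 42
r[13] = max(2+42, 7+37, 7+35, …, 36+2, 19+0) = 44
Maximum revenue is $44.
Now minimize piece count subject to staying optimal: for each k, pieces[k] = 1 + min over i with p[i]+r[k−i]=r[k] of pieces[k−i].
pieces[10] = 5
pieces[11] = 6
pieces[12] = 6
pieces[13] = 7

7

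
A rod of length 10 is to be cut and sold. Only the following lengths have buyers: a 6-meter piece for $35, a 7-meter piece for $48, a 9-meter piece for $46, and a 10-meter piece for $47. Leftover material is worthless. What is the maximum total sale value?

Consider every possible first cut. f[k] is the best of p[i]+f[k−i] over all sellable i≤k.
f[1] = 0
f[2] = 0
f[3] = 0
f[4] = 0
f[5] = 0
f[6] = 35
f[7] = 48
f[8] = 48
f[9] = 48
f[10] = 48
One optimal cutting: pieces 7 with 3 meters of scrap → $48.

48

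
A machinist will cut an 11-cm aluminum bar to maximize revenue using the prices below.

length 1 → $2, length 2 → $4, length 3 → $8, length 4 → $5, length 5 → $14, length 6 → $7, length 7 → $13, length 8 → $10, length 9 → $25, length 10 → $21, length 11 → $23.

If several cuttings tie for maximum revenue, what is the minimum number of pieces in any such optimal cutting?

3

Let r[k] be the best obtainable value from length k. For each k, try every first piece i and keep the best of price[i] + r[k−i].
r[1] = 2
r[2] = max(2+2, 4+0) = 4
r[3] = max(2+4, 4+2, 8+0) = 8
r[4] = max(2+8, 4+4, 8+2, 5+0) = 10
r[5] = max(2+10, 4+8, 8+4, 5+2, 14+0) = 14
r[6] = max(2+14, 4+10, 8+8, 5+4, 14+2, 7+0) = 16
r[7] = max(2+16, 4+14, 8+10, …, 7+2, 13+0) = 18
r[8] = max(2+18, 4+16, 8+14, …, 13+2, 10+0) = 22
r[9] = max(2+22, 4+18, 8+16, …, 10+2, 25+0) = 25
r[10] = max(2+25, 4+22, 8+18, …, 25+2, 21+0) = 28
r[11] = max(2+28, 4+25, 8+22, …, 21+2, 23+0) = 30
Maximum revenue is $30.
Now minimize piece count subject to staying optimal: for each k, pieces[k] = 1 + min over i with p[i]+r[k−i]=r[k] of pieces[k−i].
pieces[8] = 2
pieces[9] = 1
pieces[10] = 2
pieces[11] = 3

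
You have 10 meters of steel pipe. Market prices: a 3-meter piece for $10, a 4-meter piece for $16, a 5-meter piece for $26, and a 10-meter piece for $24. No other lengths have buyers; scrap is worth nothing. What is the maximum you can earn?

Build best[k] bottom-up: best[k] = max over allowed piece i of (p[i] + best[k−i]).
best[1] = 0
best[2] = 0
best[3] = 10
best[4] = max(10+0, 16+0) = 16
best[5] = max(10+0, 16+0, 26+0) = 26
best[6] = max(10+10, 16+0, 26+0) = 26
best[7] = max(10+16, 16+10, 26+0) = 26
best[8] = max(10+26, 16+16, 26+10) = 36
best[9] = max(10+26, 16+26, 26+16) = 42
best[10] = max(10+26, 16+26, 26+26, 24+0) = 52
One optimal cutting: 5 + 5 → $52.

52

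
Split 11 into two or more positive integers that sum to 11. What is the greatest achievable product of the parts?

54

Fill f[k] for k=2..11: at each k try every first piece i and multiply by the better of (k−i) uncut or f[k−i].
f[2] = 1·max(1,0) = 1·1 = 1
f[3] = max(1·2, 2·1) = 2
f[4] = max(1·3, 2·2, 3·1) = 4
f[5] = max(1·4, 2·3, 3·2, 4·1) = 6
f[6] = max(1·6, 2·4, 3·3, 4·2, 5·1) = 9
f[7] = max(1·9, 2·6, 3·4, 4·3, 5·2, 6·1) = 12
f[8] = max(1·12, 2·9, 3·6, …, 6·2, 7·1) = 18
f[9] = max(1·18, 2·12, 3·9, …, 7·2, 8·1) = 27
f[10] = max(1·27, 2·18, 3·12, …, 8·2, 9·1) = 36
f[11] = max(1·36, 2·27, 3·18, …, 9·2, 10·1) = 54
One optimal split: 3 + 3 + 3 + 2; product 3·3·3·2 = 54.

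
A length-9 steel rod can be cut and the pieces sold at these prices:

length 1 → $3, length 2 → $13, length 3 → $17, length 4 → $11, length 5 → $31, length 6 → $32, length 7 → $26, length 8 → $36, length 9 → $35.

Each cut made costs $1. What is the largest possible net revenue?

55

Build net[k] bottom-up: net[k] = max over allowed piece i of (p[i] + net[k−i]) − 1 per cut.
net[1] = 3
net[2] = max(3+3-1, 13+0) = 13
net[3] = max(3+13-1, 13+3-1, 17+0) = 17
net[4] = max(3+17-1, 13+13-1, 17+3-1, 11+0) = 25
net[5] = max(3+25-1, 13+17-1, 17+13-1, 11+3-1, 31+0) = 31
net[6] = max(3+31-1, 13+25-1, 17+17-1, 11+13-1, 31+3-1, 32+0) = 37
net[7] = max(3+37-1, 13+31-1, 17+25-1, …, 32+3-1, 26+0) = 43
net[8] = max(3+43-1, 13+37-1, 17+31-1, …, 26+3-1, 36+0) = 49
net[9] = max(3+49-1, 13+43-1, 17+37-1, …, 36+3-1, 35+0) = 55
One optimal plan: pieces 5 + 2 + 2 (2 cuts) → $57 − $2 = $55.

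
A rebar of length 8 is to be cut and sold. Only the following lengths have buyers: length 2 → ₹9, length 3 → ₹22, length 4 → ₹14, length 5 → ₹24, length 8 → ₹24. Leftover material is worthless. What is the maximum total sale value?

53

Build f[k] bottom-up: f[k] = max over allowed piece i of (p[i] + f[k−i]).
f[1] = 0
f[2] = 9
f[3] = max(9+0, 22+0) = 22
f[4] = max(9+9, 22+0, 14+0) = 22
f[5] = max(9+22, 22+9, 14+0, 24+0) = 31
f[6] = max(9+22, 22+22, 14+9, 24+0) = 44
f[7] = max(9+31, 22+22, 14+22, 24+9) = 44
f[8] = max(9+44, 22+31, 14+22, 24+22, 24+0) = 53
One optimal cutting: 3 + 3 + 2 → ₹53.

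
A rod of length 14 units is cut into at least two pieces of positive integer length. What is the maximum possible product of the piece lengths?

162

Let f[k] be the best product for length k (with at least one cut). For each first piece i, the rest contributes max(k−i, f[k−i]).
f[2] = 1×max(1,0) = 1×1 = 1
f[3] = max(1×2, 2×1) = 2
f[4] = max(1×3, 2×2, 3×1) = 4
f[5] = max(1×4, 2×3, 3×2, 4×1) = 6
f[6] = max(1×6, 2×4, 3×3, 4×2, 5×1) = 9
f[7] = max(1×9, 2×6, 3×4, 4×3, 5×2, 6×1) = 12
f[8] = max(1×12, 2×9, 3×6, …, 6×2, 7×1) = 18
f[9] = max(1×18, 2×12, 3×9, …, 7×2, 8×1) = 27
f[10] = max(1×27, 2×18, 3×12, …, 8×2, 9×1) = 36
f[11] = max(1×36, 2×27, 3×18, …, 9×2, 10×1) = 54
f[12] = max(1×54, 2×36, 3×27, …, 10×2, 11×1) = 81
f[13] = max(1×81, 2×54, 3×36, …, 11×2, 12×1) = 108
f[14] = max(1×108, 2×81, 3×54, …, 12×2, 13×1) = 162
One optimal split: 3 + 3 + 3 + 3 + 2; product 3×3×3×3×2 = 162.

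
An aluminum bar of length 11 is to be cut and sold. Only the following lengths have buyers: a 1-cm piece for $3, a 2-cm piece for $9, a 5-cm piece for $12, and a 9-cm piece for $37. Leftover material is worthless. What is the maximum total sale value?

48

Consider every possible first cut. best[k] is the best of p[i]+best[k−i] over all sellable i≤k.
best[1] = 3
best[2] = max(3+3, 9+0) = 9
best[3] = max(3+9, 9+3) = 12
best[4] = max(3+12, 9+9) = 18
best[5] = max(3+18, 9+12, 12+0) = 21
best[6] = max(3+21, 9+18, 12+3) = 27
best[7] = max(3+27, 9+21, 12+9) = 30
best[8] = max(3+30, 9+27, 12+12) = 36
best[9] = max(3+36, 9+30, 12+18, 37+0) = 39
best[10] = max(3+39, 9+36, 12+21, 37+3) = 45
best[11] = max(3+45, 9+39, 12+27, 37+9) = 48
One optimal cutting: 2 + 2 + 2 + 2 + 2 + 1 → $48.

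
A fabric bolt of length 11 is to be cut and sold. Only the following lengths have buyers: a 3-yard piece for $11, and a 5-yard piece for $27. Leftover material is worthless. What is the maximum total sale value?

54

Build r[k] bottom-up: r[k] = max over allowed piece i of (p[i] + r[k−i]).
r[1] = 0
r[2] = 0
r[3] = 11
r[4] = 11
r[5] = max(11+0, 27+0) = 27
r[6] = max(11+11, 27+0) = 27
r[7] = max(11+11, 27+0) = 27
r[8] = max(11+27, 27+11) = 38
r[9] = max(11+27, 27+11) = 38
r[10] = max(11+27, 27+27) = 54
r[11] = max(11+38, 27+27) = 54
One optimal cutting: pieces 5 + 5 with 1 yard of scrap → $54.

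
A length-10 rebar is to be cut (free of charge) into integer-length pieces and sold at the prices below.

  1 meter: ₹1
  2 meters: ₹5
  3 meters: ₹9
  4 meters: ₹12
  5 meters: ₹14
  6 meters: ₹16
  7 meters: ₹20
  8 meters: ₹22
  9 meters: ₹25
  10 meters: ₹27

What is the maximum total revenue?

Consider every possible first cut. best[k] is the best of p[i]+best[k−i] over all sellable i≤k.
best[1] = 1
best[2] = 5
best[3] = 9
best[4] = 12
best[5] = 14  (first piece 2, then best[3]=9)
best[6] = 18  (first piece 3, then best[3]=9)
best[7] = 21  (first piece 3, then best[4]=12)
best[8] = 24  (first piece 4, then best[4]=12)
best[9] = 27  (first piece 3, then best[6]=18)
best[10] = 30  (first piece 3, then best[7]=21)
One optimal cutting: 4 + 3 + 3 → ₹12 + ₹9 + ₹9 = ₹30.

30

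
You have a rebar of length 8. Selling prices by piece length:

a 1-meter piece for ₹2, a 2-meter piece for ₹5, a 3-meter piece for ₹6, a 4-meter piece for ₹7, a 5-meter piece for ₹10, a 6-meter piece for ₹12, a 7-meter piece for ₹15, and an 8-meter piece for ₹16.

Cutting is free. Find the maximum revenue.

20

Consider every possible first cut. best[k] is the best of p[i]+best[k−i] over all sellable i≤k.
best[1] = 2
best[2] = max(2+2, 5+0) = 5
best[3] = max(2+5, 5+2, 6+0) = 7
best[4] = max(2+7, 5+5, 6+2, 7+0) = 10
best[5] = max(2+10, 5+7, 6+5, 7+2, 10+0) = 12
best[6] = max(2+12, 5+10, 6+7, 7+5, 10+2, 12+0) = 15
best[7] = max(2+15, 5+12, 6+10, …, 12+2, 15+0) = 17
best[8] = max(2+17, 5+15, 6+12, …, 15+2, 16+0) = 20
One optimal cutting: 2 + 2 + 2 + 2 → ₹5 + ₹5 + ₹5 + ₹5 = ₹20.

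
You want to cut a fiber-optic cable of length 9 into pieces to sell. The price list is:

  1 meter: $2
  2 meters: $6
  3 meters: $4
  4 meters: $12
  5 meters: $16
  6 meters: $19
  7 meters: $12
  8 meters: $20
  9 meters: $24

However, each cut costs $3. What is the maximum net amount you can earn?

25

Consider every possible first cut. r[k] is the best of p[i]+r[k−i] over all sellable i≤k, charging 3 whenever i<k.
r[1] = 2
r[2] = max(2+2-3, 6+0) = 6
r[3] = max(2+6-3, 6+2-3, 4+0) = 5
r[4] = max(2+5-3, 6+6-3, 4+2-3, 12+0) = 12
r[5] = max(2+12-3, 6+5-3, 4+6-3, 12+2-3, 16+0) = 16
r[6] = max(2+16-3, 6+12-3, 4+5-3, 12+6-3, 16+2-3, 19+0) = 19
r[7] = max(2+19-3, 6+16-3, 4+12-3, …, 19+2-3, 12+0) = 19
r[8] = max(2+19-3, 6+19-3, 4+16-3, …, 12+2-3, 20+0) = 22
r[9] = max(2+22-3, 6+19-3, 4+19-3, …, 20+2-3, 24+0) = 25
One optimal plan: pieces 5 + 4 (1 cut) → $28 − $3 = $25.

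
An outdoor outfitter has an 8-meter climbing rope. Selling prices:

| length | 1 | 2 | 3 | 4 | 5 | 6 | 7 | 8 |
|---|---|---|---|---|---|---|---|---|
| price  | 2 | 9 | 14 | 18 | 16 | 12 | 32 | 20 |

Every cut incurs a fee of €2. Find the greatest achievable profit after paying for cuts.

34

Consider every possible first cut. net[k] is the best of p[i]+net[k−i] over all sellable i≤k, charging 2 whenever i<k.
net[1] = 2
net[2] = 9
net[3] = 14
net[4] = 18
net[5] = 21  (first piece 2, then net[3]=14)
net[6] = 26  (first piece 3, then net[3]=14)
net[7] = 32
net[8] = 34  (first piece 4, then net[4]=18)
One optimal plan: pieces 4 + 4 (1 cut) → €36 − €2 = €34.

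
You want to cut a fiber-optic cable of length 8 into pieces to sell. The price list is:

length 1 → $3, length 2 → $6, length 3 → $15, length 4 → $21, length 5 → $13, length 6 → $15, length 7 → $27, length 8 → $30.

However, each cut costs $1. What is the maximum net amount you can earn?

41

Build net[k] bottom-up: net[k] = max over allowed piece i of (p[i] + net[k−i]) − 1 per cut.
net[1] = 3
net[2] = max(3+3-1, 6+0) = 6
net[3] = max(3+6-1, 6+3-1, 15+0) = 15
net[4] = max(3+15-1, 6+6-1, 15+3-1, 21+0) = 21
net[5] = max(3+21-1, 6+15-1, 15+6-1, 21+3-1, 13+0) = 23
net[6] = max(3+23-1, 6+21-1, 15+15-1, 21+6-1, 13+3-1, 15+0) = 29
net[7] = max(3+29-1, 6+23-1, 15+21-1, …, 15+3-1, 27+0) = 35
net[8] = max(3+35-1, 6+29-1, 15+23-1, …, 27+3-1, 30+0) = 41
One optimal plan: pieces 4 + 4 (1 cut) → $42 − $1 = $41.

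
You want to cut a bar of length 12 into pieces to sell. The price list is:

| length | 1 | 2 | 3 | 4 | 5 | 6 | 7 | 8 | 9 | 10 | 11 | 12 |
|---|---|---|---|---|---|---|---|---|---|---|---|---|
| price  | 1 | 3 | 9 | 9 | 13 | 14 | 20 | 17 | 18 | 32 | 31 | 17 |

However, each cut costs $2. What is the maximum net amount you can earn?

Let net[k] be the best obtainable value from length k. For each k, try every first piece i and keep the best of price[i] + net[k−i] minus the 2 cut fee when i<k.
net[1] = 1
net[2] = max(1+1-2, 3+0) = 3
net[3] = max(1+3-2, 3+1-2, 9+0) = 9
net[4] = max(1+9-2, 3+3-2, 9+1-2, 9+0) = 9
net[5] = max(1+9-2, 3+9-2, 9+3-2, 9+1-2, 13+0) = 13
net[6] = max(1+13-2, 3+9-2, 9+9-2, 9+3-2, 13+1-2, 14+0) = 16
net[7] = max(1+16-2, 3+13-2, 9+9-2, …, 14+1-2, 20+0) = 20
net[8] = max(1+20-2, 3+16-2, 9+13-2, …, 20+1-2, 17+0) = 20
net[9] = max(1+20-2, 3+20-2, 9+16-2, …, 17+1-2, 18+0) = 23
net[10] = max(1+23-2, 3+20-2, 9+20-2, …, 18+1-2, 32+0) = 32
net[11] = max(1+32-2, 3+23-2, 9+20-2, …, 32+1-2, 31+0) = 31
net[12] = max(1+31-2, 3+32-2, 9+23-2, …, 31+1-2, 17+0) = 33
One optimal plan: pieces 10 + 2 (1 cut) → $35 − $2 = $33.

33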